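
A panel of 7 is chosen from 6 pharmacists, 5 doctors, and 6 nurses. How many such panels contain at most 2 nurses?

Split by how many nurses are chosen (0 through 2).
Sum: C(6,0)·C(11,7) + C(6,1)·C(11,6) + C(6,2)·C(11,5) = 330 + 2772 + 6930 = 10032.

10032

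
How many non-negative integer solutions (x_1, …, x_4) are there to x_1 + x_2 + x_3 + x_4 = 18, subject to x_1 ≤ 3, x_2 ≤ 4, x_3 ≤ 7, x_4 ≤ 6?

By stars and bars, unrestricted non-negative solutions to x_1+…+x_4 = 18 number C(18+3,3) = 1330.
Subtract solutions that violate a single cap (substitute x_i' = x_i − (cap_i+1)): x_1 ≥ 4 gives C(17,3) = 680; x_2 ≥ 5 gives C(16,3) = 560; x_3 ≥ 8 gives C(13,3) = 286; x_4 ≥ 7 gives C(14,3) = 364. Together 1890.
Add back pairs where two caps are both exceeded: 220 + 84 + 120 + 56 + 84 + 20 = 584.
Subtract triples: 4 + 10 + 0 + 0 = 14.
By inclusion–exclusion the count is 1330 − 1890 + 584 − 14 = 10.

10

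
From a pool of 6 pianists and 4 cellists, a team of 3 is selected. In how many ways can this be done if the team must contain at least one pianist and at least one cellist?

96

Unrestricted: C(10,3) = 120 ways to pick any 3 of the 10.
Selections missing a whole group: no pianists → C(4,3) = 4; no cellists → C(6,3) = 20.
Both groups omitted at once is impossible, so 120 − 24 = 96.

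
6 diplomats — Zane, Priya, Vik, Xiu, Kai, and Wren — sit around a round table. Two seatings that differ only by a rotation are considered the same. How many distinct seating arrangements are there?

Around a circle, 6 distinct people have 6!/6 = (5)! = 120 rotationally distinct seatings.

120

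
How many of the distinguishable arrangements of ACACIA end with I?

10

Fix I in the last position and arrange the remaining 5 letters.
Those 5 letters have A appearing 3 times and C appearing twice, giving (5)!/(3!·2!) = 10.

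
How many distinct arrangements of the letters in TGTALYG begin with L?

180

Fix L in the first position and arrange the remaining 6 letters.
Those 6 letters have G appearing twice and T appearing twice, giving (6)!/(2!·2!) = 180.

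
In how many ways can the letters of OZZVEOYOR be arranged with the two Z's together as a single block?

Treat the 2 copies of Z as a single block. The multiset to arrange is then {ZZ, E, O, O, O, R, V, Y}, 8 items in all.
That gives (8)!/(3!) = 6720 arrangements.

6720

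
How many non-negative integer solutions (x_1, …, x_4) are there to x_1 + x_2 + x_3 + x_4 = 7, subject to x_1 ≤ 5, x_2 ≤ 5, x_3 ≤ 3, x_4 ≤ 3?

Without the upper bounds there are C(10,3) = 120 ways to split 7 among 4 variables.
Subtract solutions that violate a single cap (substitute x_i' = x_i − (cap_i+1)): x_1 ≥ 6 gives C(4,3) = 4; x_2 ≥ 6 gives C(4,3) = 4; x_3 ≥ 4 gives C(6,3) = 20; x_4 ≥ 4 gives C(6,3) = 20. Together 48.
No two caps can be exceeded simultaneously, so the pair terms are all 0.
By inclusion–exclusion the count is 120 − 48 + 0 = 72.

72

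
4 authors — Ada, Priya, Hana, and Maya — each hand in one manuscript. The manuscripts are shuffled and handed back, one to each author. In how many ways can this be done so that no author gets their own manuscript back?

Count assignments avoiding every fixed point. For any j of the 4 authors fixed to their own manuscript, the other 4−j can be arranged in (4−j)! ways.
By inclusion–exclusion this is Σ_{j=0}^{4} (−1)^j C(4,j)·(4−j)!.
Computing: 24 − 24 + 12 − 4 + 1 = 9.

9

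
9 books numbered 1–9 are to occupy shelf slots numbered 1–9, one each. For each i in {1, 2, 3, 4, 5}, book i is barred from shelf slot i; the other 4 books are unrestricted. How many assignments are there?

205056

Let Aᵢ (for 1 ≤ i ≤ 5) be the placements that put book i in its forbidden shelf slot. Any j of these fix j positions, leaving (9−j)! ways to fill the rest, and there are C(5,j) ways to pick which j.
By inclusion–exclusion, the number of valid placements is Σ_{j=0}^{5} (−1)^j C(5,j)·(9−j)!.
Computing: 362880 − 201600 + 50400 − 7200 + 600 − 24 = 205056.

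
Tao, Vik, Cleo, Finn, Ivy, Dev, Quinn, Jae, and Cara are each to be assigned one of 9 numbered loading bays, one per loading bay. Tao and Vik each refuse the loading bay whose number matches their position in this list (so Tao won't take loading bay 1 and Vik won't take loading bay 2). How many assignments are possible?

Let Aᵢ (for i ∈ {1, 2}) be the placements that put person i in their forbidden loading bay. Any j of these fix j positions, leaving (9−j)! ways to fill the rest, and there are C(2,j) ways to pick which j.
By inclusion–exclusion, the number of valid placements is Σ_{j=0}^{2} (−1)^j C(2,j)·(9−j)!.
Computing: 362880 − 80640 + 5040 = 287280.

287280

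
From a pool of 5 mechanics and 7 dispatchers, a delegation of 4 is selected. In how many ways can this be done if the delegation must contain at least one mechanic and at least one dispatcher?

455

Total 4-person selections from all 12: C(12,4) = 495.
Subtract selections that omit an entire group: no mechanics → C(7,4) = 35; no dispatchers → C(5,4) = 5.
Both groups omitted at once is impossible, so 495 − 40 = 455.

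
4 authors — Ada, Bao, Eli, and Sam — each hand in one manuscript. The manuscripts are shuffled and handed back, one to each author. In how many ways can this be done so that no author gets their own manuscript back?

This is the derangement count D_4: permutations of 4 items with no fixed point.
By inclusion–exclusion this is Σ_{j=0}^{4} (−1)^j C(4,j)·(4−j)!.
Computing: 24 − 24 + 12 − 4 + 1 = 9.

9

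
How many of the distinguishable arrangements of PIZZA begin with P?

12

Fix P in the first position and arrange the remaining 4 letters.
Those 4 letters have Z appearing twice, giving (4)!/(2!) = 12.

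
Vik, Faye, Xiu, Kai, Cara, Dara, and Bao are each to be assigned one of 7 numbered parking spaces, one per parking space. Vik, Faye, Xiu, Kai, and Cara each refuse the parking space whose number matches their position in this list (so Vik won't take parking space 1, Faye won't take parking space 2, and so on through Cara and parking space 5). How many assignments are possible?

2428

Let Aᵢ (for 1 ≤ i ≤ 5) be the placements that put person i in their forbidden parking space. Any j of these fix j positions, leaving (7−j)! ways to fill the rest, and there are C(5,j) ways to pick which j.
By inclusion–exclusion, the number of valid placements is Σ_{j=0}^{5} (−1)^j C(5,j)·(7−j)!.
Computing: 5040 − 3600 + 1200 − 240 + 30 − 2 = 2428.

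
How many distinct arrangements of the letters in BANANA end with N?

With the last slot taken by N, it remains to arrange the other 5 letters (BAANA).
Those 5 letters have A appearing 3 times, giving (5)!/(3!) = 20.

20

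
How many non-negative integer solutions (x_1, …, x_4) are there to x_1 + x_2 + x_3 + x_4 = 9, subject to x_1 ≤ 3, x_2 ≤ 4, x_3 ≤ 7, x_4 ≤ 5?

106

Without the upper bounds there are C(12,3) = 220 ways to split 9 among 4 variables.
Subtract solutions that violate a single cap (substitute x_i' = x_i − (cap_i+1)): x_1 ≥ 4 gives C(8,3) = 56; x_2 ≥ 5 gives C(7,3) = 35; x_3 ≥ 8 gives C(4,3) = 4; x_4 ≥ 6 gives C(6,3) = 20. Together 115.
Add back pairs where two caps are both exceeded: 1 + 0 + 0 + 0 + 0 + 0 = 1.
By inclusion–exclusion the count is 220 − 115 + 1 = 106.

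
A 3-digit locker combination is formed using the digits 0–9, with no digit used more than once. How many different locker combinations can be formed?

Choose and order 3 of the 10 symbols: the first digit has 10 options, the next 9, then 8.
That product is 10 × 9 × 8 = 720.

720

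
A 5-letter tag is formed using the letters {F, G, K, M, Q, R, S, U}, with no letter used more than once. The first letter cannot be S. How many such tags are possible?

The first letter has 8−1 = 7 choices (anything except S).
The remaining 4 letters are filled from the other 7 symbols without repetition: 7 × 6 × 5 × 4 = 840.
Total: 7 × 840 = 5880.

5880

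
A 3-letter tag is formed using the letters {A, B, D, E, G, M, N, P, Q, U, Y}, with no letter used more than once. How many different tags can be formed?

990

This is a permutation of 3 out of 11: P(11,3) = 11!/8!.
That product is 11 × 10 × 9 = 990.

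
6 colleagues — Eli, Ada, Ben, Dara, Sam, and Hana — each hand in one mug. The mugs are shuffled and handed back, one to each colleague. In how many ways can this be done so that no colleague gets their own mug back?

265

Let Aᵢ be the assignments in which colleague i gets their own mug. We want the size of the complement of A₁∪…∪A_6.
By inclusion–exclusion this is Σ_{j=0}^{6} (−1)^j C(6,j)·(6−j)!.
Computing: 720 − 720 + 360 − 120 + 30 − 6 + 1 = 265.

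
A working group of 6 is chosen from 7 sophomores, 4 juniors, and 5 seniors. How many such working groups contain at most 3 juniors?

Split by how many juniors are chosen (0 through 3).
Sum: C(4,0)·C(12,6) + C(4,1)·C(12,5) + C(4,2)·C(12,4) + C(4,3)·C(12,3) = 924 + 3168 + 2970 + 880 = 7942.

7942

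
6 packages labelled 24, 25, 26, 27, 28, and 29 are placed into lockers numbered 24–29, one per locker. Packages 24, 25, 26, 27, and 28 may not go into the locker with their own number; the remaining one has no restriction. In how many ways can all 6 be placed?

309

Let Aᵢ (for 24 ≤ i ≤ 28) be the placements that put package i in its forbidden locker. Any j of these fix j positions, leaving (6−j)! ways to fill the rest, and there are C(5,j) ways to pick which j.
By inclusion–exclusion, the number of valid placements is Σ_{j=0}^{5} (−1)^j C(5,j)·(6−j)!.
Computing: 720 − 600 + 240 − 60 + 10 − 1 = 309.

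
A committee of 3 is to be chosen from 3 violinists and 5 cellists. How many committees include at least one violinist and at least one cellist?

Total 3-person selections from all 8: C(8,3) = 56.
Selections missing a whole group: no violinists → C(5,3) = 10; no cellists → C(3,3) = 1.
Both groups omitted at once is impossible, so 56 − 11 = 45.

45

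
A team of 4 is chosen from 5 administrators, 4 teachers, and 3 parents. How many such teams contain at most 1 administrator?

Split by how many administrators are chosen (0 through 1).
Sum: C(5,0)·C(7,4) + C(5,1)·C(7,3) = 35 + 175 = 210.

210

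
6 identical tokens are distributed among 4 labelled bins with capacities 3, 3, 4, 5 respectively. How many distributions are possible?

59

By stars and bars, unrestricted non-negative solutions to x_1+…+x_4 = 6 number C(6+3,3) = 84.
Subtract solutions that violate a single cap (substitute x_i' = x_i − (cap_i+1)): x_1 ≥ 4 gives C(5,3) = 10; x_2 ≥ 4 gives C(5,3) = 10; x_3 ≥ 5 gives C(4,3) = 4; x_4 ≥ 6 gives C(3,3) = 1. Together 25.
No two caps can be exceeded simultaneously, so the pair terms are all 0.
By inclusion–exclusion the count is 84 − 25 + 0 = 59.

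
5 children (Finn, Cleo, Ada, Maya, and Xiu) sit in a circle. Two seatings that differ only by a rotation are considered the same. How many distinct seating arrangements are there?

24

Around a circle, 5 distinct people have 5!/5 = (4)! = 24 rotationally distinct seatings.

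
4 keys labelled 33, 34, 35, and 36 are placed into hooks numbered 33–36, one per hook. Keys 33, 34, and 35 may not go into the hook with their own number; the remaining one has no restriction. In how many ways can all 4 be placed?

Let Aᵢ (for i ∈ {33, 34, 35}) be the placements that put key i in its forbidden hook. Any j of these fix j positions, leaving (4−j)! ways to fill the rest, and there are C(3,j) ways to pick which j.
By inclusion–exclusion, the number of valid placements is Σ_{j=0}^{3} (−1)^j C(3,j)·(4−j)!.
Computing: 24 − 18 + 6 − 1 = 11.

11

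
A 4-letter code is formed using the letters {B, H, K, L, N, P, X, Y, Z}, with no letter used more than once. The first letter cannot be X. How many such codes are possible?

The first letter has 9−1 = 8 choices (anything except X).
The remaining 3 letters are filled from the other 8 symbols without repetition: 8 × 7 × 6 = 336.
Total: 8 × 336 = 2688.

2688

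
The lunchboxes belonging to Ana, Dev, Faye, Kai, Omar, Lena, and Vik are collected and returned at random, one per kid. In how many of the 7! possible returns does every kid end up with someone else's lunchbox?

This is the derangement count D_7: permutations of 7 items with no fixed point.
By inclusion–exclusion this is Σ_{j=0}^{7} (−1)^j C(7,j)·(7−j)!.
Computing: 5040 − 5040 + 2520 − 840 + 210 − 42 + 7 − 1 = 1854.

1854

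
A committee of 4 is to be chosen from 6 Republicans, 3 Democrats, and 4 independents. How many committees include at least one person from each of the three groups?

360

Unrestricted: C(13,4) = 715 ways to pick any 4 of the 13.
Subtract selections that omit an entire group: no Republicans → C(7,4) = 35; no Democrats → C(10,4) = 210; no independents → C(9,4) = 126.
Add back selections omitting two groups (i.e. drawn from a single group): C(6,4) + C(3,4) + C(4,4) = 16.
By inclusion–exclusion: 715 − 371 + 16 = 360.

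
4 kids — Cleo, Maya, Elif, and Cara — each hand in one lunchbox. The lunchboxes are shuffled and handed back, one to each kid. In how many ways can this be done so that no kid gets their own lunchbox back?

9

Count assignments avoiding every fixed point. For any j of the 4 kids fixed to their own lunchbox, the other 4−j can be arranged in (4−j)! ways.
By inclusion–exclusion this is Σ_{j=0}^{4} (−1)^j C(4,j)·(4−j)!.
Computing: 24 − 24 + 12 − 4 + 1 = 9.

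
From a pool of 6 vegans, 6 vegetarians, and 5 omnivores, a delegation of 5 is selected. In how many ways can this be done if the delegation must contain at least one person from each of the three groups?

4485

Unrestricted: C(17,5) = 6188 ways to pick any 5 of the 17.
Selections missing a whole group: no vegans → C(11,5) = 462; no vegetarians → C(11,5) = 462; no omnivores → C(12,5) = 792.
Add back selections omitting two groups (i.e. drawn from a single group): C(6,5) + C(6,5) + C(5,5) = 13.
By inclusion–exclusion: 6188 − 1716 + 13 = 4485.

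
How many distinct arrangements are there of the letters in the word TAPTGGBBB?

Letter multiplicities in TAPTGGBBB: A×1, B×3, G×2, P×1, T×2.
So there are 9! / (3!·2!·2!) = 15120 distinguishable arrangements.

15120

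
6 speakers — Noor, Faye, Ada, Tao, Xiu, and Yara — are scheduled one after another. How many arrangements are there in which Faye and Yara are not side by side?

480

There are 6! = 720 arrangements in all. If Faye and Yara are adjacent, merging them into one block gives 2·(5)! = 240 arrangements.
So 720 − 240 = 480 arrangements keep them apart.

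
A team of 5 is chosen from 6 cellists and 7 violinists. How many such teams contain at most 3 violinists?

Split by how many violinists are chosen (0 through 3).
Sum: C(7,0)·C(6,5) + C(7,1)·C(6,4) + C(7,2)·C(6,3) + C(7,3)·C(6,2) = 6 + 105 + 420 + 525 = 1056.

1056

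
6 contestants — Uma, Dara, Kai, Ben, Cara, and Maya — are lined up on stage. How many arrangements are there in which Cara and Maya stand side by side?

Treat {Cara, Maya} as a single unit. There are 5 units to order, and the pair itself can be ordered 2 ways.
So the count is 2·(5)! = 240.

240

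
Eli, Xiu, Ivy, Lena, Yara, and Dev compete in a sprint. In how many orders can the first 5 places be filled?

This is an ordered selection of 5 from 6: P(6,5).
That gives 6 × 5 × 4 × 3 × 2 = 720.

720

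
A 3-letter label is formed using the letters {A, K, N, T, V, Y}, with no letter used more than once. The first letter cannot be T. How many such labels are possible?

The first letter has 6−1 = 5 choices (anything except T).
The remaining 2 letters are filled from the other 5 symbols without repetition: 5 × 4 = 20.
Total: 5 × 20 = 100.

100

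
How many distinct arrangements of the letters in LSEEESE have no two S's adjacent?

75

Total arrangements of LSEEESE: 7!/(4!·2!) = 105.
If the two S's are adjacent, glue them into one block, leaving 6 items to arrange: (6)!/(4!) = 30 ways.
Subtracting, 105 − 30 = 75 arrangements keep the S's apart.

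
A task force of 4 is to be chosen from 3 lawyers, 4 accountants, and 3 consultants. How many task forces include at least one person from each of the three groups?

Unrestricted: C(10,4) = 210 ways to pick any 4 of the 10.
Subtract selections that omit an entire group: no lawyers → C(7,4) = 35; no accountants → C(6,4) = 15; no consultants → C(7,4) = 35.
Add back selections omitting two groups (i.e. drawn from a single group): C(3,4) + C(4,4) + C(3,4) = 1.
By inclusion–exclusion: 210 − 85 + 1 = 126.

126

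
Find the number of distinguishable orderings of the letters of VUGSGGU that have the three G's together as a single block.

Treat the 3 copies of G as a single block. The multiset to arrange is then {GGG, S, U, U, V}, 5 items in all.
That gives (5)!/(2!) = 60 arrangements.

60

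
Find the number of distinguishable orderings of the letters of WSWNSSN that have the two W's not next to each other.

150

Total arrangements of WSWNSSN: 7!/(3!·2!·2!) = 210.
Arrangements with the W's together: treat WW as one letter, giving (6)!/(3!·2!) = 60.
Hence 210 − 60 = 150.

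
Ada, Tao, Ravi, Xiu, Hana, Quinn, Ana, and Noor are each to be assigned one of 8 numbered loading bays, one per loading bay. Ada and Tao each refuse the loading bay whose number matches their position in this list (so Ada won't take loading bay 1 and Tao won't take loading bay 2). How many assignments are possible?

Let Aᵢ (for i ∈ {1, 2}) be the placements that put person i in their forbidden loading bay. Any j of these fix j positions, leaving (8−j)! ways to fill the rest, and there are C(2,j) ways to pick which j.
By inclusion–exclusion, the number of valid placements is Σ_{j=0}^{2} (−1)^j C(2,j)·(8−j)!.
Computing: 40320 − 10080 + 720 = 30960.

30960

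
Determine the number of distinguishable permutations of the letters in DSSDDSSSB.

Letter multiplicities in DSSDDSSSB: B×1, D×3, S×5.
So there are 9! / (5!·3!) = 504 distinguishable arrangements.

504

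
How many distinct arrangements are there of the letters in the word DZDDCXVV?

Letter multiplicities in DZDDCXVV: C×1, D×3, V×2, X×1, Z×1.
So there are 8! / (3!·2!) = 3360 distinguishable arrangements.

3360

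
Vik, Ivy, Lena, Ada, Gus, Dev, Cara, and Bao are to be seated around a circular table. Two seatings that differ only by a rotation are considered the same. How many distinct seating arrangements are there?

Fix one person's seat to break rotational symmetry; the remaining 7 people can be arranged in (7)! = 5040 ways.

5040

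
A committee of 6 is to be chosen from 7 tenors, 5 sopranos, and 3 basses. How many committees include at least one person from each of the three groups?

3850

Total 6-person selections from all 15: C(15,6) = 5005.
Subtract selections that omit an entire group: no tenors → C(8,6) = 28; no sopranos → C(10,6) = 210; no basses → C(12,6) = 924.
Add back selections omitting two groups (i.e. drawn from a single group): C(7,6) + C(5,6) + C(3,6) = 7.
By inclusion–exclusion: 5005 − 1162 + 7 = 3850.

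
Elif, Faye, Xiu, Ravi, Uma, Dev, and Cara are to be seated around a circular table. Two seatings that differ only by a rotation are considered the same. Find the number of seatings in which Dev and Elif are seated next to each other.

Treat {Dev, Elif} as one unit (2 internal orders) and seat the resulting 6 units around the table: (5)! circular arrangements.
So 2 × (5)! = 2 × 120 = 240.

240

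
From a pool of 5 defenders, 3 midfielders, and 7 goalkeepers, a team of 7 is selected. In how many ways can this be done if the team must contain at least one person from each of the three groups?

With no constraint there are C(15,7) = 6435 possible selections.
Selections missing a whole group: no defenders → C(10,7) = 120; no midfielders → C(12,7) = 792; no goalkeepers → C(8,7) = 8.
Add back selections omitting two groups (i.e. drawn from a single group): C(5,7) + C(3,7) + C(7,7) = 1.
By inclusion–exclusion: 6435 − 920 + 1 = 5516.

5516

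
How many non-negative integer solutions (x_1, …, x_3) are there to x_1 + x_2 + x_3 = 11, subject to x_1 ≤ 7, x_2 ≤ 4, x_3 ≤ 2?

6

By stars and bars, unrestricted non-negative solutions to x_1+…+x_3 = 11 number C(11+2,2) = 78.
Subtract solutions that violate a single cap (substitute x_i' = x_i − (cap_i+1)): x_1 ≥ 8 gives C(5,2) = 10; x_2 ≥ 5 gives C(8,2) = 28; x_3 ≥ 3 gives C(10,2) = 45. Together 83.
Add back pairs where two caps are both exceeded: 0 + 1 + 10 = 11.
By inclusion–exclusion the count is 78 − 83 + 11 = 6.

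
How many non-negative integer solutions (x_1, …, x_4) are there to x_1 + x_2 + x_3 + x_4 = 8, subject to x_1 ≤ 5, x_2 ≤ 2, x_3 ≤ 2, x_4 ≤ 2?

By stars and bars, unrestricted non-negative solutions to x_1+…+x_4 = 8 number C(8+3,3) = 165.
Subtract solutions that violate a single cap (substitute x_i' = x_i − (cap_i+1)): x_1 ≥ 6 gives C(5,3) = 10; x_2 ≥ 3 gives C(8,3) = 56; x_3 ≥ 3 gives C(8,3) = 56; x_4 ≥ 3 gives C(8,3) = 56. Together 178.
Add back pairs where two caps are both exceeded: 0 + 0 + 0 + 10 + 10 + 10 = 30.
By inclusion–exclusion the count is 165 − 178 + 30 = 17.

17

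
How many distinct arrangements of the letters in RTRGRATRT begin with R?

1120

Fix R in the first position and arrange the remaining 8 letters.
Those 8 letters have R appearing 3 times and T appearing 3 times, giving (8)!/(3!·3!) = 1120.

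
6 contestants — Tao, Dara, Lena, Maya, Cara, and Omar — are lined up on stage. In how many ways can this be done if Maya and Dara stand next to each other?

240

Glue Maya and Dara into one block (2 internal orders), leaving 5 units to arrange in a row.
That gives 2 × 5! = 2 × 120 = 240.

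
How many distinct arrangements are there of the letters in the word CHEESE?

120

The 6 letters of CHEESE have repeats: E appearing 3 times.
Dividing 6! = 720 by 3! = 6 for the repeated letters gives 120.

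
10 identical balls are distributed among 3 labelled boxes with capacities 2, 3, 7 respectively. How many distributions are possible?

6

Ignoring the caps, the number of non-negative solutions to x_1+…+x_3 = 10 is C(12,2) = 66.
Subtract solutions that violate a single cap (substitute x_i' = x_i − (cap_i+1)): x_1 ≥ 3 gives C(9,2) = 36; x_2 ≥ 4 gives C(8,2) = 28; x_3 ≥ 8 gives C(4,2) = 6. Together 70.
Add back pairs where two caps are both exceeded: 10 + 0 + 0 = 10.
By inclusion–exclusion the count is 66 − 70 + 10 = 6.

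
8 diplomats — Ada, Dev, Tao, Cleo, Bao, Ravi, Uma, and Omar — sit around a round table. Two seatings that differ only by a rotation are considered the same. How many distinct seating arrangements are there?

5040

Around a circle, 8 distinct people have 8!/8 = (7)! = 5040 rotationally distinct seatings.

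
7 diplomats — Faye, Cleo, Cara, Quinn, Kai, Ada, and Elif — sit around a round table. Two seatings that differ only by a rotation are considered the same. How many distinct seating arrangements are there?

720

Fix one person's seat to break rotational symmetry; the remaining 6 people can be arranged in (6)! = 720 ways.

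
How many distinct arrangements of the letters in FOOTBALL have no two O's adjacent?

Total arrangements of FOOTBALL: 8!/(2!·2!) = 10080.
If the two O's are adjacent, glue them into one block, leaving 7 items to arrange: (7)!/(2!) = 2520 ways.
Subtracting, 10080 − 2520 = 7560 arrangements keep the O's apart.

7560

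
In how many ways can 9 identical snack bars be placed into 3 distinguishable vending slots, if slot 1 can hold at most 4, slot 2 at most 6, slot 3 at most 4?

Without the upper bounds there are C(11,2) = 55 ways to split 9 among 3 vending slots.
Subtract solutions that violate a single cap (substitute x_i' = x_i − (cap_i+1)): x_1 ≥ 5 gives C(6,2) = 15; x_2 ≥ 7 gives C(4,2) = 6; x_3 ≥ 5 gives C(6,2) = 15. Together 36.
No two caps can be exceeded simultaneously, so the pair terms are all 0.
By inclusion–exclusion the count is 55 − 36 + 0 = 19.

19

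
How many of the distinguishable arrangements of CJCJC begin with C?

With the first slot taken by C, it remains to arrange the other 4 letters (JCJC).
Those 4 letters have C appearing twice and J appearing twice, giving (4)!/(2!·2!) = 6.

6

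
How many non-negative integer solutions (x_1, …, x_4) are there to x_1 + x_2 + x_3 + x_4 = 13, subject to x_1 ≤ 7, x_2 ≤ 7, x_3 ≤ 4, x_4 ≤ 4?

Without the upper bounds there are C(16,3) = 560 ways to split 13 among 4 variables.
Subtract solutions that violate a single cap (substitute x_i' = x_i − (cap_i+1)): x_1 ≥ 8 gives C(8,3) = 56; x_2 ≥ 8 gives C(8,3) = 56; x_3 ≥ 5 gives C(11,3) = 165; x_4 ≥ 5 gives C(11,3) = 165. Together 442.
Add back pairs where two caps are both exceeded: 0 + 1 + 1 + 1 + 1 + 20 = 24.
By inclusion–exclusion the count is 560 − 442 + 24 = 142.

142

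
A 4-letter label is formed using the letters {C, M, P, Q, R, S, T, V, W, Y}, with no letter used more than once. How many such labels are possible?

This is a permutation of 4 out of 10: P(10,4) = 10!/6!.
That product is 10 × 9 × 8 × 7 = 5040.

5040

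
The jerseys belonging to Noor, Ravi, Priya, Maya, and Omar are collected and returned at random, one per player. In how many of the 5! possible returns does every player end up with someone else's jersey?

44

This is the derangement count D_5: permutations of 5 items with no fixed point.
By inclusion–exclusion this is Σ_{j=0}^{5} (−1)^j C(5,j)·(5−j)!.
Computing: 120 − 120 + 60 − 20 + 5 − 1 = 44.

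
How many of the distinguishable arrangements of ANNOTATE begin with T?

1260

With the first slot taken by T, it remains to arrange the other 7 letters (ANNOATE).
Those 7 letters have A appearing twice and N appearing twice, giving (7)!/(2!·2!) = 1260.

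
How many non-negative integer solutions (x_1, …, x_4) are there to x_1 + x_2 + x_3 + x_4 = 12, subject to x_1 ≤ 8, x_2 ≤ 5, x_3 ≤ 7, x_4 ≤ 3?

Ignoring the caps, the number of non-negative solutions to x_1+…+x_4 = 12 is C(15,3) = 455.
Subtract solutions that violate a single cap (substitute x_i' = x_i − (cap_i+1)): x_1 ≥ 9 gives C(6,3) = 20; x_2 ≥ 6 gives C(9,3) = 84; x_3 ≥ 8 gives C(7,3) = 35; x_4 ≥ 4 gives C(11,3) = 165. Together 304.
Add back pairs where two caps are both exceeded: 0 + 0 + 0 + 0 + 10 + 1 = 11.
By inclusion–exclusion the count is 455 − 304 + 11 = 162.

162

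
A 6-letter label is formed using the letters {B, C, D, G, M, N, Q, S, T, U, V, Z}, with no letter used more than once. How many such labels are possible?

665280

This is a permutation of 6 out of 12: P(12,6) = 12!/6!.
12 × 11 × 10 × 9 × 8 × 7 = 665280.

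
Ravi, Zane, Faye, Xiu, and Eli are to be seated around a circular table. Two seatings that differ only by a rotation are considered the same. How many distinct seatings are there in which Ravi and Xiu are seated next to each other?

Glue Ravi and Xiu into a block (2 internal orders). Seating 4 units around a circle gives (3)! arrangements.
So 2 × (3)! = 2 × 6 = 12.

12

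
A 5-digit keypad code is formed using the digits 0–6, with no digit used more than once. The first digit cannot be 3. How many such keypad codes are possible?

The first digit has 7−1 = 6 choices (anything except 3).
The remaining 4 digits are filled from the other 6 symbols without repetition: 6 × 5 × 4 × 3 = 360.
Total: 6 × 360 = 2160.

2160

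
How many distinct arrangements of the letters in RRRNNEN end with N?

Fix N in the last position and arrange the remaining 6 letters.
Those 6 letters have N appearing twice and R appearing 3 times, giving (6)!/(3!·2!) = 60.

60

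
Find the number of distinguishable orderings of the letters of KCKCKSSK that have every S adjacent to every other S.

105

Treat the 2 copies of S as a single block. The multiset to arrange is then {SS, C, C, K, K, K, K}, 7 items in all.
That gives (7)!/(4!·2!) = 105 arrangements.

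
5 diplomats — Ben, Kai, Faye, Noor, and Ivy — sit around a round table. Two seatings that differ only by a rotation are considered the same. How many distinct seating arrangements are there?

24

Seat Ben anywhere (absorbing the rotational symmetry), then permute the other 4: (4)! = 24.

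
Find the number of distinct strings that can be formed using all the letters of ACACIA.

60

ACACIA has 6 letters with A appearing 3 times and C appearing twice.
Dividing 6! = 720 by 3!·2! = 12 for the repeated letters gives 60.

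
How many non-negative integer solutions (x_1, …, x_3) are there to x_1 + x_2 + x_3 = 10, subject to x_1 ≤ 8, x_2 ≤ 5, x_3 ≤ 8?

Without the upper bounds there are C(12,2) = 66 ways to split 10 among 3 variables.
Subtract solutions that violate a single cap (substitute x_i' = x_i − (cap_i+1)): x_1 ≥ 9 gives C(3,2) = 3; x_2 ≥ 6 gives C(6,2) = 15; x_3 ≥ 9 gives C(3,2) = 3. Together 21.
No two caps can be exceeded simultaneously, so the pair terms are all 0.
By inclusion–exclusion the count is 66 − 21 + 0 = 45.

45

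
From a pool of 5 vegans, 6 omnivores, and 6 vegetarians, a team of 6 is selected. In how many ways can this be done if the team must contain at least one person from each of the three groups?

10530

Unrestricted: C(17,6) = 12376 ways to pick any 6 of the 17.
Subtract selections that omit an entire group: no vegans → C(12,6) = 924; no omnivores → C(11,6) = 462; no vegetarians → C(11,6) = 462.
Add back selections omitting two groups (i.e. drawn from a single group): C(5,6) + C(6,6) + C(6,6) = 2.
By inclusion–exclusion: 12376 − 1848 + 2 = 10530.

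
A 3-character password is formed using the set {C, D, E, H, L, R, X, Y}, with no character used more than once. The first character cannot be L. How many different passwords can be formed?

294

The first character has 8−1 = 7 choices (anything except L).
The remaining 2 characters are filled from the other 7 symbols without repetition: 7 × 6 = 42.
Total: 7 × 42 = 294.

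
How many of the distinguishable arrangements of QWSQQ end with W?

4

With the last slot taken by W, it remains to arrange the other 4 letters (QSQQ).
Those 4 letters have Q appearing 3 times, giving (4)!/(3!) = 4.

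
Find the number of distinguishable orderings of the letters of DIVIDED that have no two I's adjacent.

Total arrangements of DIVIDED: 7!/(3!·2!) = 420.
Arrangements with the I's together: treat II as one letter, giving (6)!/(3!) = 120.
Subtracting, 420 − 120 = 300 arrangements keep the I's apart.

300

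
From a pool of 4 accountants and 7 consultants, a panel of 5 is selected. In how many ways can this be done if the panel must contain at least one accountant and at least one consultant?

441

With no constraint there are C(11,5) = 462 possible selections.
Subtract selections that omit an entire group: no accountants → C(7,5) = 21; no consultants → C(4,5) = 0.
Both groups omitted at once is impossible, so 462 − 21 = 441.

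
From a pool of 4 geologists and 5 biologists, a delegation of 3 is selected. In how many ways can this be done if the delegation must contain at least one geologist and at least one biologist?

Total 3-person selections from all 9: C(9,3) = 84.
Subtract selections that omit an entire group: no geologists → C(5,3) = 10; no biologists → C(4,3) = 4.
Both groups omitted at once is impossible, so 84 − 14 = 70.

70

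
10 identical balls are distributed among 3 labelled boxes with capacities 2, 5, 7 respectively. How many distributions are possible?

By stars and bars, unrestricted non-negative solutions to x_1+…+x_3 = 10 number C(10+2,2) = 66.
Subtract solutions that violate a single cap (substitute x_i' = x_i − (cap_i+1)): x_1 ≥ 3 gives C(9,2) = 36; x_2 ≥ 6 gives C(6,2) = 15; x_3 ≥ 8 gives C(4,2) = 6. Together 57.
Add back pairs where two caps are both exceeded: 3 + 0 + 0 = 3.
By inclusion–exclusion the count is 66 − 57 + 3 = 12.

12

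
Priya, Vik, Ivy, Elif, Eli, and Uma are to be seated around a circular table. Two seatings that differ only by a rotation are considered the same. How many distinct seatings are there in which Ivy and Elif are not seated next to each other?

Without the restriction there are (5)! = 120 seatings.
Those with Ivy next to Elif: fuse the pair into one unit and seat 5 units around a circle — 2·(4)! = 48.
Subtracting, 120 − 48 = 72.

72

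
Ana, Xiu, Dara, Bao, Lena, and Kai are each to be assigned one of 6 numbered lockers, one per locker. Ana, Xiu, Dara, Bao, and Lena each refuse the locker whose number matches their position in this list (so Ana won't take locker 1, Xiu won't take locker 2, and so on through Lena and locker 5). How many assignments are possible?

309

Let Aᵢ (for 1 ≤ i ≤ 5) be the placements that put person i in their forbidden locker. Any j of these fix j positions, leaving (6−j)! ways to fill the rest, and there are C(5,j) ways to pick which j.
By inclusion–exclusion, the number of valid placements is Σ_{j=0}^{5} (−1)^j C(5,j)·(6−j)!.
Computing: 720 − 600 + 240 − 60 + 10 − 1 = 309.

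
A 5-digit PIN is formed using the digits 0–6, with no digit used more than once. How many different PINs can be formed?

2520

This is a permutation of 5 out of 7: P(7,5) = 7!/2!.
That product is 7 × 6 × 5 × 4 × 3 = 2520.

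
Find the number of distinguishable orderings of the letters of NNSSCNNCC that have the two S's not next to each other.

There are 9!/(4!·3!·2!) = 1260 arrangements of NNSSCNNCC in total.
If the two S's are adjacent, glue them into one block, leaving 8 items to arrange: (8)!/(4!·3!) = 280 ways.
Hence 1260 − 280 = 980.

980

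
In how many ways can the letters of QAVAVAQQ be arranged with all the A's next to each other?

Treat the 3 copies of A as a single block. The multiset to arrange is then {AAA, Q, Q, Q, V, V}, 6 items in all.
That gives (6)!/(3!·2!) = 60 arrangements.

60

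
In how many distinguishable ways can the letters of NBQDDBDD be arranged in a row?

840

The 8 letters of NBQDDBDD have repeats: B appearing twice and D appearing 4 times.
So there are 8! / (4!·2!) = 840 distinguishable arrangements.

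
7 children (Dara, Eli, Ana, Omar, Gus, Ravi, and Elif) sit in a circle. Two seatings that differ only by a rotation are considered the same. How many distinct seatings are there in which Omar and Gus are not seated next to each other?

480

All circular seatings of 7 people number (6)! = 720.
Those with Omar next to Gus: fuse the pair into one unit and seat 6 units around a circle — 2·(5)! = 240.
Subtracting, 720 − 240 = 480.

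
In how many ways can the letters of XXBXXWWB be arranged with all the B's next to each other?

Treat the 2 copies of B as a single block. The multiset to arrange is then {BB, W, W, X, X, X, X}, 7 items in all.
That gives (7)!/(4!·2!) = 105 arrangements.

105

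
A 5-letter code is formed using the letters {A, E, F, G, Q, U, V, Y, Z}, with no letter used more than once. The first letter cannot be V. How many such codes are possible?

The first letter has 9−1 = 8 choices (anything except V).
The remaining 4 letters are filled from the other 8 symbols without repetition: 8 × 7 × 6 × 5 = 1680.
Total: 8 × 1680 = 13440.

13440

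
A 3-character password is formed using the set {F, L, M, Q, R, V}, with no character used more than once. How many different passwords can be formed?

With no repetition, fill the 3 characters in order: 6 choices, then 5, down to 4.
That product is 6 × 5 × 4 = 120.

120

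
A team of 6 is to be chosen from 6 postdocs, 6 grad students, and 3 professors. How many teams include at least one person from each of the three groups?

3915

Total 6-person selections from all 15: C(15,6) = 5005.
Selections missing a whole group: no postdocs → C(9,6) = 84; no grad students → C(9,6) = 84; no professors → C(12,6) = 924.
Add back selections omitting two groups (i.e. drawn from a single group): C(6,6) + C(6,6) + C(3,6) = 2.
By inclusion–exclusion: 5005 − 1092 + 2 = 3915.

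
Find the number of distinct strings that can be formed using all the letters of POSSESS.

POSSESS has 7 letters with S appearing 4 times.
So there are 7! / (4!) = 210 distinguishable arrangements.

210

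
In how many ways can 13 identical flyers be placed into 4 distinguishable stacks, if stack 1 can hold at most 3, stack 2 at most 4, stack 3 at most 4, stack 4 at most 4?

10

Ignoring the caps, the number of non-negative solutions to x_1+…+x_4 = 13 is C(16,3) = 560.
Subtract solutions that violate a single cap (substitute x_i' = x_i − (cap_i+1)): x_1 ≥ 4 gives C(12,3) = 220; x_2 ≥ 5 gives C(11,3) = 165; x_3 ≥ 5 gives C(11,3) = 165; x_4 ≥ 5 gives C(11,3) = 165. Together 715.
Add back pairs where two caps are both exceeded: 35 + 35 + 35 + 20 + 20 + 20 = 165.
By inclusion–exclusion the count is 560 − 715 + 165 = 10.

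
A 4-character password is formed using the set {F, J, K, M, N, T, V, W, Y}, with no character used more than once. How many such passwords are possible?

Choose and order 4 of the 9 symbols: the first character has 9 options, the next 8, then 7, 6.
9 × 8 × 7 × 6 = 3024.

3024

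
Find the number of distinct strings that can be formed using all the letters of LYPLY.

Letter multiplicities in LYPLY: L×2, P×1, Y×2.
The number of distinct arrangements is 5!/(2!·2!) = 120/4 = 30.

30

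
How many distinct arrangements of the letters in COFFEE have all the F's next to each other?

Treat the 2 copies of F as a single block. The multiset to arrange is then {FF, C, E, E, O}, 5 items in all.
That gives (5)!/(2!) = 60 arrangements.

60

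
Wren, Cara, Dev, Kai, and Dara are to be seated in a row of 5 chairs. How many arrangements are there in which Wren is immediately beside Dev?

Treat {Wren, Dev} as a single unit. There are 4 units to order, and the pair itself can be ordered 2 ways.
So the count is 2·(4)! = 48.

48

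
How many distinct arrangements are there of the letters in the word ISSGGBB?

630

The 7 letters of ISSGGBB have repeats: B appearing twice, G appearing twice, and S appearing twice.
So there are 7! / (2!·2!·2!) = 630 distinguishable arrangements.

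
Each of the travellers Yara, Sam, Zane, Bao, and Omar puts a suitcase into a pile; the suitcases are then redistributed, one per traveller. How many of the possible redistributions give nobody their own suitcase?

Let Aᵢ be the assignments in which traveller i gets their own suitcase. We want the size of the complement of A₁∪…∪A_5.
By inclusion–exclusion this is Σ_{j=0}^{5} (−1)^j C(5,j)·(5−j)!.
Computing: 120 − 120 + 60 − 20 + 5 − 1 = 44.

44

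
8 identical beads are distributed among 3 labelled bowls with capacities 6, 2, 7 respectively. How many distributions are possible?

By stars and bars, unrestricted non-negative solutions to x_1+…+x_3 = 8 number C(8+2,2) = 45.
Subtract solutions that violate a single cap (substitute x_i' = x_i − (cap_i+1)): x_1 ≥ 7 gives C(3,2) = 3; x_2 ≥ 3 gives C(7,2) = 21; x_3 ≥ 8 gives C(2,2) = 1. Together 25.
No two caps can be exceeded simultaneously, so the pair terms are all 0.
By inclusion–exclusion the count is 45 − 25 + 0 = 20.

20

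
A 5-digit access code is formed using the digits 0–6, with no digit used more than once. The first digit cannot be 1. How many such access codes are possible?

The first digit has 7−1 = 6 choices (anything except 1).
The remaining 4 digits are filled from the other 6 symbols without repetition: 6 × 5 × 4 × 3 = 360.
Total: 6 × 360 = 2160.

2160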